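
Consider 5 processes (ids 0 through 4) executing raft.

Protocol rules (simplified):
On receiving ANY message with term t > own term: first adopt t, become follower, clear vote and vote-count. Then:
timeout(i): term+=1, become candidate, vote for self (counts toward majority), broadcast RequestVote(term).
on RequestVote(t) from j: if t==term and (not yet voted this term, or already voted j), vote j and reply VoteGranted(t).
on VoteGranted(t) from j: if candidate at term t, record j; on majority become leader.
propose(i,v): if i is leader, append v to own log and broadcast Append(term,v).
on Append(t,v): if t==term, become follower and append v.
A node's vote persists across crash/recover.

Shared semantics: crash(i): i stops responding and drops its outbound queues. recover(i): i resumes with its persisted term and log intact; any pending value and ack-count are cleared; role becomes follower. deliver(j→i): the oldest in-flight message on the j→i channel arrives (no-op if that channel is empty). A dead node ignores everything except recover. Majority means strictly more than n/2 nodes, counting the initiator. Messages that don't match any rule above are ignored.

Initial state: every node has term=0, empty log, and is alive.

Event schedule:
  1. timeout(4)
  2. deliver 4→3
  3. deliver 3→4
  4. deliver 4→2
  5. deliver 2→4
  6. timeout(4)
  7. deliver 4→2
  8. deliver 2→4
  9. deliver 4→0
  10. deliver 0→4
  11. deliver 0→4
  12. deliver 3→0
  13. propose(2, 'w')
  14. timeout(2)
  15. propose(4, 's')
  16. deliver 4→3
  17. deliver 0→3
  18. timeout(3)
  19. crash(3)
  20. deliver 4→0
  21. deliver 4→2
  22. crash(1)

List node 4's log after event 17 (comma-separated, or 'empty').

[1] timeout(4) → N4(cand t1 [-])
[2] deliver 4→3 → N3(foll t1 [-])
[3] deliver 3→4 → ∅
[4] deliver 4→2 → N2(foll t1 [-])
[5] deliver 2→4 → N4(lead t1 [-])
[6] timeout(4) → N4(cand t2 [-])
[7] deliver 4→2 → N2(foll t2 [-])
[8] deliver 2→4 → ∅
[9] deliver 4→0 → N0(foll t1 [-])
[10] deliver 0→4 → ∅
[11] deliver 0→4 → ∅
[12] deliver 3→0 → ∅
[13] propose(2,'w') → ∅
[14] timeout(2) → N2(cand t3 [-])
[15] propose(4,'s') → ∅
[16] deliver 4→3 → N3(foll t2 [-])
[17] deliver 0→3 → ∅

empty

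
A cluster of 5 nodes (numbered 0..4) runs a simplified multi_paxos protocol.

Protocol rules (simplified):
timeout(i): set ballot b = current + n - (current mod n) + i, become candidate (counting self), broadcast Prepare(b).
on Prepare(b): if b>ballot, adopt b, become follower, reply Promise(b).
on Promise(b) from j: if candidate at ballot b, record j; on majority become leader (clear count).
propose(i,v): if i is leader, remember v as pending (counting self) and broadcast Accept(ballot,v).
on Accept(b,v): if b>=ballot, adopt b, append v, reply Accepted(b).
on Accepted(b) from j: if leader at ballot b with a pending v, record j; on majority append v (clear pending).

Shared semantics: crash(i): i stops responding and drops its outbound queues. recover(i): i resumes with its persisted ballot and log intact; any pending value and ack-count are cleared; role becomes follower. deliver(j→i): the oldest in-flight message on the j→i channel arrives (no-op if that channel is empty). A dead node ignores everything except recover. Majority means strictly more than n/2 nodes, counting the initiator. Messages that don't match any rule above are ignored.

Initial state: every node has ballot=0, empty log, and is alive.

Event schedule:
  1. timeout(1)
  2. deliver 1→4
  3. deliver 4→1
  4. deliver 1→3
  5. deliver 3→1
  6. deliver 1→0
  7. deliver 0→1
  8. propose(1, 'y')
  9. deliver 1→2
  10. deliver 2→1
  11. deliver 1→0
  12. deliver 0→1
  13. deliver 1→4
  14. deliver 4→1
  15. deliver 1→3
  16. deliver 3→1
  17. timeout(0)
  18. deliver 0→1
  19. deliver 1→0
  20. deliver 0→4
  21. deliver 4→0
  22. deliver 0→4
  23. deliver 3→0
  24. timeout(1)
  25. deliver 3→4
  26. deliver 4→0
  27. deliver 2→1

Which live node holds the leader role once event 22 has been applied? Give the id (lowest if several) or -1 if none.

0

1. timeout(1):  <1:cand b6 ->
2. deliver 1→4:  <4:foll b6 ->
3. deliver 4→1:  nop
4. deliver 1→3:  <3:foll b6 ->
5. deliver 3→1:  <1:lead b6 ->
6. deliver 1→0:  <0:foll b6 ->
7. deliver 0→1:  nop
8. propose(1,'y'):  nop
9. deliver 1→2:  <2:foll b6 ->
10. deliver 2→1:  nop
11. deliver 1→0:  <0:foll b6 y>
12. deliver 0→1:  nop
13. deliver 1→4:  <4:foll b6 y>
14. deliver 4→1:  <1:lead b6 y>
15. deliver 1→3:  <3:foll b6 y>
16. deliver 3→1:  nop
17. timeout(0):  <0:cand b10 y>
18. deliver 0→1:  <1:foll b10 y>
19. deliver 1→0:  nop
20. deliver 0→4:  <4:foll b10 y>
21. deliver 4→0:  <0:lead b10 y>
22. deliver 0→4:  nop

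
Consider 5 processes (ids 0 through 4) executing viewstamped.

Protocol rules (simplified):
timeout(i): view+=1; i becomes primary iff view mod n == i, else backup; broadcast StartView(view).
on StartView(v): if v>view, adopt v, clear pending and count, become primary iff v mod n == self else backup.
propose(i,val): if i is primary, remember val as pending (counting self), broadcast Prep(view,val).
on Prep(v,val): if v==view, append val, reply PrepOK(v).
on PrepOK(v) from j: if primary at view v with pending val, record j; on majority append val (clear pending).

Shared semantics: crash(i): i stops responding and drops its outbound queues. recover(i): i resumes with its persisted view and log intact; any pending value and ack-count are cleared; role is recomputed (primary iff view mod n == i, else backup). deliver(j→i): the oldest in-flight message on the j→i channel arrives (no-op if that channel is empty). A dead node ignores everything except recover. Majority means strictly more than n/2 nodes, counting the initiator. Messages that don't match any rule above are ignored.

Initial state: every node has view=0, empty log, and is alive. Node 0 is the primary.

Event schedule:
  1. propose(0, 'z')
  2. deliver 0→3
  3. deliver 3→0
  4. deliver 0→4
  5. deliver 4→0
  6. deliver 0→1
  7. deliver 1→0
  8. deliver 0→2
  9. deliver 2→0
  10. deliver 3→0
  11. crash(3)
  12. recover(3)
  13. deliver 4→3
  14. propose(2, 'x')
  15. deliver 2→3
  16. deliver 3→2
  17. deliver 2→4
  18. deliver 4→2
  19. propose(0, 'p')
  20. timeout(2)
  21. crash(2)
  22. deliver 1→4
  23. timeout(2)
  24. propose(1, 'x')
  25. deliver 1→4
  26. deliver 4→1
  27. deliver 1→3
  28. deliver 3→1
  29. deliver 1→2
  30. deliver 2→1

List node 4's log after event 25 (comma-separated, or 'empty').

after 1 — propose(0,'z'): ·
after 2 — deliver 0→3: n3:back/v0/[z]
after 3 — deliver 3→0: ·
after 4 — deliver 0→4: n4:back/v0/[z]
after 5 — deliver 4→0: n0:prim/v0/[z]
after 6 — deliver 0→1: n1:back/v0/[z]
after 7 — deliver 1→0: ·
after 8 — deliver 0→2: n2:back/v0/[z]
after 9 — deliver 2→0: ·
after 10 — deliver 3→0: ·
after 11 — crash(3): n3:✗back/v0/[z]
after 12 — recover(3): n3:back/v0/[z]
after 13 — deliver 4→3: ·
after 14 — propose(2,'x'): ·
after 15 — deliver 2→3: ·
after 16 — deliver 3→2: ·
after 17 — deliver 2→4: ·
after 18 — deliver 4→2: ·
after 19 — propose(0,'p'): ·
after 20 — timeout(2): n2:back/v1/[z]
after 21 — crash(2): n2:✗back/v1/[z]
after 22 — deliver 1→4: ·
after 23 — timeout(2): ·
after 24 — propose(1,'x'): ·
after 25 — deliver 1→4: ·

z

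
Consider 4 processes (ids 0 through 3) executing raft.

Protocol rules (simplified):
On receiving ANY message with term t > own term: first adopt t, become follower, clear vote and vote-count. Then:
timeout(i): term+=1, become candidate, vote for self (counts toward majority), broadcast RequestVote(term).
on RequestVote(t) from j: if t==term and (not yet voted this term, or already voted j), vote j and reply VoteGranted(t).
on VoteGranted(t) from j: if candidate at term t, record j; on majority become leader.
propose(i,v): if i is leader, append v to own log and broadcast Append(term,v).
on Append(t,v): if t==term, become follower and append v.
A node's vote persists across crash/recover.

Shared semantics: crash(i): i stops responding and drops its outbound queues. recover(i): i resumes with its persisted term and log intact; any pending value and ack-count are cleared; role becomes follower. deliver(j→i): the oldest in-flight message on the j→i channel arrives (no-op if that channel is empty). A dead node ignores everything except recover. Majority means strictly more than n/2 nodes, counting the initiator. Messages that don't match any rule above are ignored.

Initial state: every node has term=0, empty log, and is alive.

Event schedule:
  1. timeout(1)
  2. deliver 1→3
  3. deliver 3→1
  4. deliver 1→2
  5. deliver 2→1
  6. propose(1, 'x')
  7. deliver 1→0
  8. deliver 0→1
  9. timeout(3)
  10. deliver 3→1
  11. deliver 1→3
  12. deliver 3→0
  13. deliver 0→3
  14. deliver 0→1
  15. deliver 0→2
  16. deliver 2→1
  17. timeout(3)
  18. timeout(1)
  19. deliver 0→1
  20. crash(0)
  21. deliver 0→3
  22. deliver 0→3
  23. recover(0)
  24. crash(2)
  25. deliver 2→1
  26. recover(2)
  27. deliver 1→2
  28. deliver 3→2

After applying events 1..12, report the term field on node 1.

1. timeout(1):  <1:cand t1 ->
2. deliver 1→3:  <3:foll t1 ->
3. deliver 3→1:  nop
4. deliver 1→2:  <2:foll t1 ->
5. deliver 2→1:  <1:lead t1 ->
6. propose(1,'x'):  <1:lead t1 x>
7. deliver 1→0:  <0:foll t1 ->
8. deliver 0→1:  nop
9. timeout(3):  <3:cand t2 ->
10. deliver 3→1:  <1:foll t2 x>
11. deliver 1→3:  nop
12. deliver 3→0:  <0:foll t2 ->

2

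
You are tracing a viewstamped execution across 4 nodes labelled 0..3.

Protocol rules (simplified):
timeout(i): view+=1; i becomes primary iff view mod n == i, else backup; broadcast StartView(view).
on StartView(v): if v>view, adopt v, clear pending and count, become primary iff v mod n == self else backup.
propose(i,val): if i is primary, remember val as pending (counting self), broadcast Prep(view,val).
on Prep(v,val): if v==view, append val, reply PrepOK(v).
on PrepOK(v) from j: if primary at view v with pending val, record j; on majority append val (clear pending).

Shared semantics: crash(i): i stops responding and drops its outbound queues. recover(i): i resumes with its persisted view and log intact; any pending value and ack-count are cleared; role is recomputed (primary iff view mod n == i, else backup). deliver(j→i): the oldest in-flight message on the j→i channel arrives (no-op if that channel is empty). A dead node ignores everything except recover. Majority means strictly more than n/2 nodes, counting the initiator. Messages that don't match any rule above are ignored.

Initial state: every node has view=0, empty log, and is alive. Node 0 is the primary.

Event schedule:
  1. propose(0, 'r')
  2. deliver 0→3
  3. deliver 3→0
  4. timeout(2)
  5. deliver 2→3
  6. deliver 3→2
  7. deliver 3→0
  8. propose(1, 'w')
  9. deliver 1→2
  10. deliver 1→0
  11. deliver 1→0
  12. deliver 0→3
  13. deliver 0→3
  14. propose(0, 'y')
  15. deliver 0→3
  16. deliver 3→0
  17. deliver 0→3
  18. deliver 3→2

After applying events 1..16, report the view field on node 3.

1

[1] propose(0,'r') → ∅
[2] deliver 0→3 → N3(back v0 [r])
[3] deliver 3→0 → ∅
[4] timeout(2) → N2(back v1 [-])
[5] deliver 2→3 → N3(back v1 [r])
[6] deliver 3→2 → ∅
[7] deliver 3→0 → ∅
[8] propose(1,'w') → ∅
[9] deliver 1→2 → ∅
[10] deliver 1→0 → ∅
[11] deliver 1→0 → ∅
[12] deliver 0→3 → ∅
[13] deliver 0→3 → ∅
[14] propose(0,'y') → ∅
[15] deliver 0→3 → ∅
[16] deliver 3→0 → ∅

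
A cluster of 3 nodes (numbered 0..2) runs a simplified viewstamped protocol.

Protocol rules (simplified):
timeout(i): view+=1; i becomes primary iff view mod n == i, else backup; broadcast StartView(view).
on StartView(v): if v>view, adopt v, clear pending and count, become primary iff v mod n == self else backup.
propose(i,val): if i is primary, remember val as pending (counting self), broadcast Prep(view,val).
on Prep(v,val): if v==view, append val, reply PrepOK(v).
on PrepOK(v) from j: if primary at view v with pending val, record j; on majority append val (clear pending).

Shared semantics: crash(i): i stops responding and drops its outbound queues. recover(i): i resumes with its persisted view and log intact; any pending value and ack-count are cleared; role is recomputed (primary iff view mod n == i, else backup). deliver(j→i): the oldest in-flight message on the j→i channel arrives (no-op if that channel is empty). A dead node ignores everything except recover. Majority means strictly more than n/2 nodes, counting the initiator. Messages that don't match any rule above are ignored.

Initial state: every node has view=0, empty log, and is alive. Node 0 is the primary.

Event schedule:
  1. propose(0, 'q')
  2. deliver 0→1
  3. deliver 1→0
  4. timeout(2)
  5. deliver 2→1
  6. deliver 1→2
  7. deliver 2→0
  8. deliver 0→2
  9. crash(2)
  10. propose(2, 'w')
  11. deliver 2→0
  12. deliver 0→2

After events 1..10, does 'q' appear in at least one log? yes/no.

[1] propose(0,'q') → ∅
[2] deliver 0→1 → N1(back v0 [q])
[3] deliver 1→0 → N0(prim v0 [q])
[4] timeout(2) → N2(back v1 [-])
[5] deliver 2→1 → N1(prim v1 [q])
[6] deliver 1→2 → ∅
[7] deliver 2→0 → N0(back v1 [q])
[8] deliver 0→2 → ∅
[9] crash(2) → N2(✗back v1 [-])
[10] propose(2,'w') → ∅

yes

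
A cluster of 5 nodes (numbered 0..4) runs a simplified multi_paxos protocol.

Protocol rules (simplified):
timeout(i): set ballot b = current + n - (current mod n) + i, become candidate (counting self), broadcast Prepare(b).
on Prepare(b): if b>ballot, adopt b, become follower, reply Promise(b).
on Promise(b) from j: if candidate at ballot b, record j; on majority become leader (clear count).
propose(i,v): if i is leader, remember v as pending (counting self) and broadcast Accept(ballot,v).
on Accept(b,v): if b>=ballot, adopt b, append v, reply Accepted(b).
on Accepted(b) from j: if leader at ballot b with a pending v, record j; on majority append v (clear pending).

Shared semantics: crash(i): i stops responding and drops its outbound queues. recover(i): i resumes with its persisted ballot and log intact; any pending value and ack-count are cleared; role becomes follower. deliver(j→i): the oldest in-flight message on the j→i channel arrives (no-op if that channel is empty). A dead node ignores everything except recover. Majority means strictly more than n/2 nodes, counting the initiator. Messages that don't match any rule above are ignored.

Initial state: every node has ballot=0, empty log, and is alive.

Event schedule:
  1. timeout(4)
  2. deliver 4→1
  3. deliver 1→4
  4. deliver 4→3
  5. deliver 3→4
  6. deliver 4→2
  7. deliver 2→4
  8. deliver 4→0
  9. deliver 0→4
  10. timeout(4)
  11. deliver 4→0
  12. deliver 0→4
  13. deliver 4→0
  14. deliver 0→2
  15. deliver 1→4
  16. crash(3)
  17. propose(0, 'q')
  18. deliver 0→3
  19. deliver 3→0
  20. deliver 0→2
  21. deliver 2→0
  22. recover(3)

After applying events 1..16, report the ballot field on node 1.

1. timeout(4):  <4:cand b9 ->
2. deliver 4→1:  <1:foll b9 ->
3. deliver 1→4:  nop
4. deliver 4→3:  <3:foll b9 ->
5. deliver 3→4:  <4:lead b9 ->
6. deliver 4→2:  <2:foll b9 ->
7. deliver 2→4:  nop
8. deliver 4→0:  <0:foll b9 ->
9. deliver 0→4:  nop
10. timeout(4):  <4:cand b14 ->
11. deliver 4→0:  <0:foll b14 ->
12. deliver 0→4:  nop
13. deliver 4→0:  nop
14. deliver 0→2:  nop
15. deliver 1→4:  nop
16. crash(3):  <3:✗foll b9 ->

9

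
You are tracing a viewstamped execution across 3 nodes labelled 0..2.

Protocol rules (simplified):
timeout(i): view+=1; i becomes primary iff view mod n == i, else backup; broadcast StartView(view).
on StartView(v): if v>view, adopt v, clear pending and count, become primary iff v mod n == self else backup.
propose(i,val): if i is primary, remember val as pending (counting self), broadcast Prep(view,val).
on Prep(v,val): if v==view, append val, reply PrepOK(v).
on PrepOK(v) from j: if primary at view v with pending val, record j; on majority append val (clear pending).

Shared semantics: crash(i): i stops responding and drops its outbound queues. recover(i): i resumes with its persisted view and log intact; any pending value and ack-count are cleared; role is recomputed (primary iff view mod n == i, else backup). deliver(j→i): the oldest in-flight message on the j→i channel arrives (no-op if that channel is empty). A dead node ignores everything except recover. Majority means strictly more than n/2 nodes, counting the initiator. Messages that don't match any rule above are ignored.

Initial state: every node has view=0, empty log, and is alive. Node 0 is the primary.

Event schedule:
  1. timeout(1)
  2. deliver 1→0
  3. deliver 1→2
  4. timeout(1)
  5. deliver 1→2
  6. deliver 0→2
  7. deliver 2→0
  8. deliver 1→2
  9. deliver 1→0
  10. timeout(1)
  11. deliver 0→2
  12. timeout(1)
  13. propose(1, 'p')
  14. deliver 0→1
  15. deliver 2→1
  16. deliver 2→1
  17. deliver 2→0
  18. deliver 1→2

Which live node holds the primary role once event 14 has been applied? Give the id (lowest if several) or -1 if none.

1

1. timeout(1):  <1:prim v1 ->
2. deliver 1→0:  <0:back v1 ->
3. deliver 1→2:  <2:back v1 ->
4. timeout(1):  <1:back v2 ->
5. deliver 1→2:  <2:prim v2 ->
6. deliver 0→2:  nop
7. deliver 2→0:  nop
8. deliver 1→2:  nop
9. deliver 1→0:  <0:back v2 ->
10. timeout(1):  <1:back v3 ->
11. deliver 0→2:  nop
12. timeout(1):  <1:prim v4 ->
13. propose(1,'p'):  nop
14. deliver 0→1:  nop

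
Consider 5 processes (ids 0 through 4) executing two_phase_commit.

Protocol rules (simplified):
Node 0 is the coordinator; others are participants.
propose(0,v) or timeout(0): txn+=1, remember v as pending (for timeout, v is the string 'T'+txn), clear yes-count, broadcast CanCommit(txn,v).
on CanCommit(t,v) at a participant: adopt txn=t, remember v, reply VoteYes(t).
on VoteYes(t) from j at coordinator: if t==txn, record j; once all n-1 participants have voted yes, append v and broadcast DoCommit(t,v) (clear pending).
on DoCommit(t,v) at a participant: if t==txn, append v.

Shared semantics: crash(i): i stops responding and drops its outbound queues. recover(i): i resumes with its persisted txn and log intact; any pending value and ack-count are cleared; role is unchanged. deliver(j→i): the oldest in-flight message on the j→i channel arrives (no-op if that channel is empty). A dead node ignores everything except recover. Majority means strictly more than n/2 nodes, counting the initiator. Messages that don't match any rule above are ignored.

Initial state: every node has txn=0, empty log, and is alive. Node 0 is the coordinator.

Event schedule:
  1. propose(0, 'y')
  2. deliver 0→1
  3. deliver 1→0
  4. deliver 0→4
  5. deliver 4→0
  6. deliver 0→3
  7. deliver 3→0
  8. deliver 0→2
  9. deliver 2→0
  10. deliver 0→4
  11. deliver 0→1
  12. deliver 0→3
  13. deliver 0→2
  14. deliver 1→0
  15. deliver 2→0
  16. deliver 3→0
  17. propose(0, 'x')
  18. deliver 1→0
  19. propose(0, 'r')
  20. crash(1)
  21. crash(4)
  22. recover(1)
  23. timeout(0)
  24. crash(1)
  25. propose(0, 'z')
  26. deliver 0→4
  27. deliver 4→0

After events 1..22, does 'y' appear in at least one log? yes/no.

e1 propose(0,'y'): 0[coor,t=1,-]
e2 deliver 0→1: 1[part,t=1,-]
e3 deliver 1→0: ·
e4 deliver 0→4: 4[part,t=1,-]
e5 deliver 4→0: ·
e6 deliver 0→3: 3[part,t=1,-]
e7 deliver 3→0: ·
e8 deliver 0→2: 2[part,t=1,-]
e9 deliver 2→0: 0[coor,t=1,y]
e10 deliver 0→4: 4[part,t=1,y]
e11 deliver 0→1: 1[part,t=1,y]
e12 deliver 0→3: 3[part,t=1,y]
e13 deliver 0→2: 2[part,t=1,y]
e14 deliver 1→0: ·
e15 deliver 2→0: ·
e16 deliver 3→0: ·
e17 propose(0,'x'): 0[coor,t=2,y]
e18 deliver 1→0: ·
e19 propose(0,'r'): 0[coor,t=3,y]
e20 crash(1): 1[✗part,t=1,y]
e21 crash(4): 4[✗part,t=1,y]
e22 recover(1): 1[part,t=1,y]

yes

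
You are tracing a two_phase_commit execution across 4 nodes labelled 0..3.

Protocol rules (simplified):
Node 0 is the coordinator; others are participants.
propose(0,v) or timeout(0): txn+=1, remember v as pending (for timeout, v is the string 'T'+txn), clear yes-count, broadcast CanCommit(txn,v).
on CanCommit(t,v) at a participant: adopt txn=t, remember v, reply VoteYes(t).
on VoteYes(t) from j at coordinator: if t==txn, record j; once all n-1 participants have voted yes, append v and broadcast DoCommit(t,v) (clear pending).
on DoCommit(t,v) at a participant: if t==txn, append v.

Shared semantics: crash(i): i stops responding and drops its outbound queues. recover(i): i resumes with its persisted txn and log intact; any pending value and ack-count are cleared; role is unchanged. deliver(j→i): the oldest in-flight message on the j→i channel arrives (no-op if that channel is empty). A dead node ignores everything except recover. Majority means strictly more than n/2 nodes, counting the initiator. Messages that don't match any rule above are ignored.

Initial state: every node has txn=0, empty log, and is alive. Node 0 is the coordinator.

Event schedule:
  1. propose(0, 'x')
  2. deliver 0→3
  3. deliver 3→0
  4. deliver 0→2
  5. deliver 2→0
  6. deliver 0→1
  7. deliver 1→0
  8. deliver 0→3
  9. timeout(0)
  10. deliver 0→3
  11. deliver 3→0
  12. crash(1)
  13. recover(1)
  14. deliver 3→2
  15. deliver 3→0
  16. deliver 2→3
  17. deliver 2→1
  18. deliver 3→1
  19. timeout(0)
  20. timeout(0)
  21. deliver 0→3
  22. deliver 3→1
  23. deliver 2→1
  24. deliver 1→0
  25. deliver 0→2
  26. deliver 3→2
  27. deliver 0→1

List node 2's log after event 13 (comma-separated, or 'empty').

empty

[1] propose(0,'x') → N0(coor t1 [-])
[2] deliver 0→3 → N3(part t1 [-])
[3] deliver 3→0 → ∅
[4] deliver 0→2 → N2(part t1 [-])
[5] deliver 2→0 → ∅
[6] deliver 0→1 → N1(part t1 [-])
[7] deliver 1→0 → N0(coor t1 [x])
[8] deliver 0→3 → N3(part t1 [x])
[9] timeout(0) → N0(coor t2 [x])
[10] deliver 0→3 → N3(part t2 [x])
[11] deliver 3→0 → ∅
[12] crash(1) → N1(✗part t1 [-])
[13] recover(1) → N1(part t1 [-])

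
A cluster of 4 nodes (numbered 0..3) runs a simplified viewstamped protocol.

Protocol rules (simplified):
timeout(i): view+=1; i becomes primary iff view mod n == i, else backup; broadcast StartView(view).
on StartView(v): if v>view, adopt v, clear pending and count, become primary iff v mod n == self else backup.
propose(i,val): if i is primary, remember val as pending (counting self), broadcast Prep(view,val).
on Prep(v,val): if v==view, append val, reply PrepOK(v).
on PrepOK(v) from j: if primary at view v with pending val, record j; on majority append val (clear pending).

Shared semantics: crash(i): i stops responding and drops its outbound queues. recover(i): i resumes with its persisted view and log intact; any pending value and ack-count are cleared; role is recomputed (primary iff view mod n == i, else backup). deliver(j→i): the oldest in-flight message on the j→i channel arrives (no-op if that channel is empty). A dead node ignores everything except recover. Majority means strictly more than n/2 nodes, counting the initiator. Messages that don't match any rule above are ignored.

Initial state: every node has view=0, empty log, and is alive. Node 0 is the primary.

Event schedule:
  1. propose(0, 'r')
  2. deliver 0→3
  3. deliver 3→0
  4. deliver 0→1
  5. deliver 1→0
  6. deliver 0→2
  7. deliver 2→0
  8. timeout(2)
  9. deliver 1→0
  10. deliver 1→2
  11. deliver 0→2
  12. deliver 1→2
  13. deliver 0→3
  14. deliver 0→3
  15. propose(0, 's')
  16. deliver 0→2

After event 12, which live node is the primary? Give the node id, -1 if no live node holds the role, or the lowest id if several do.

1. propose(0,'r'):  nop
2. deliver 0→3:  <3:back v0 r>
3. deliver 3→0:  nop
4. deliver 0→1:  <1:back v0 r>
5. deliver 1→0:  <0:prim v0 r>
6. deliver 0→2:  <2:back v0 r>
7. deliver 2→0:  nop
8. timeout(2):  <2:back v1 r>
9. deliver 1→0:  nop
10. deliver 1→2:  nop
11. deliver 0→2:  nop
12. deliver 1→2:  nop

0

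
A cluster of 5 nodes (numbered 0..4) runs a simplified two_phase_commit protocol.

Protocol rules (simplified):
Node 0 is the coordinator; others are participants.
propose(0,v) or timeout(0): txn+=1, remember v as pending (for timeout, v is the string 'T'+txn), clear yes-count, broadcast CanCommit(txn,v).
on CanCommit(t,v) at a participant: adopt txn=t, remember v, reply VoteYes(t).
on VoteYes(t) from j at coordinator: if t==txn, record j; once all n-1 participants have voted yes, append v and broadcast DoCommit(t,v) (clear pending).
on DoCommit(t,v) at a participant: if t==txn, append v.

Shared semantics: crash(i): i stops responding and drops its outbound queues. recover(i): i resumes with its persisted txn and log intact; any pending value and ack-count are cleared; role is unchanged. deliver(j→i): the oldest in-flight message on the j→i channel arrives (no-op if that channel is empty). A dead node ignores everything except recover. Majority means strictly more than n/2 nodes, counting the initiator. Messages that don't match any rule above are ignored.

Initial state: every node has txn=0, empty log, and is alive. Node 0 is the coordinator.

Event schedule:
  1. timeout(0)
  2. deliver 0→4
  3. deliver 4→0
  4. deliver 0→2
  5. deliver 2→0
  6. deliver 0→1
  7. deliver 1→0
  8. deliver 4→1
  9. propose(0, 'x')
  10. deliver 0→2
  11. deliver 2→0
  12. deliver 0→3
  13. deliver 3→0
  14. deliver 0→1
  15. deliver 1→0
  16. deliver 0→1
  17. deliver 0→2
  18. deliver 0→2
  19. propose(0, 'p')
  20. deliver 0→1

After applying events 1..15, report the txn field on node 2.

step 1 timeout(0): 0={coor,t=1,log=-}
step 2 deliver 0→4: 4={part,t=1,log=-}
step 3 deliver 4→0: —
step 4 deliver 0→2: 2={part,t=1,log=-}
step 5 deliver 2→0: —
step 6 deliver 0→1: 1={part,t=1,log=-}
step 7 deliver 1→0: —
step 8 deliver 4→1: —
step 9 propose(0,'x'): 0={coor,t=2,log=-}
step 10 deliver 0→2: 2={part,t=2,log=-}
step 11 deliver 2→0: —
step 12 deliver 0→3: 3={part,t=1,log=-}
step 13 deliver 3→0: —
step 14 deliver 0→1: 1={part,t=2,log=-}
step 15 deliver 1→0: —

2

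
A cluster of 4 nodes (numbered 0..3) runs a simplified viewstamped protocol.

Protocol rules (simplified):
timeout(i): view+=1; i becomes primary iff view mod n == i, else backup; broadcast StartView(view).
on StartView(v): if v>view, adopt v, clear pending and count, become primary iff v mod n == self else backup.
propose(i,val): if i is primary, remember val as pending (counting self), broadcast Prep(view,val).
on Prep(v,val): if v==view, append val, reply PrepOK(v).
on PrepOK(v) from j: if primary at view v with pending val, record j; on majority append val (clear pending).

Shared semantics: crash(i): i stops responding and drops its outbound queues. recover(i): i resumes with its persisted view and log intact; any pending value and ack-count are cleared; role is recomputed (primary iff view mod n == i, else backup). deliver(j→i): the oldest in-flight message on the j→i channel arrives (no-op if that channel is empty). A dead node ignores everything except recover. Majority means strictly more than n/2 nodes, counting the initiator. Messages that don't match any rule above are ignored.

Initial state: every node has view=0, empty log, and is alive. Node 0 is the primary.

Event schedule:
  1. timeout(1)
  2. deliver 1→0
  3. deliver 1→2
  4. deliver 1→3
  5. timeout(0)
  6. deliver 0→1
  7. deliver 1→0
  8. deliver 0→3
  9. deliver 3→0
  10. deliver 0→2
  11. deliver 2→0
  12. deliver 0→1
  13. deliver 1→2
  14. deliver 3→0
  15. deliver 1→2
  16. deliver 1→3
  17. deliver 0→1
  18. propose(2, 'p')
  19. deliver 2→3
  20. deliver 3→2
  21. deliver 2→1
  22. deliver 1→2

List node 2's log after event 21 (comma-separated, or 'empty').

empty

step 1 timeout(1): 1={prim,v=1,log=-}
step 2 deliver 1→0: 0={back,v=1,log=-}
step 3 deliver 1→2: 2={back,v=1,log=-}
step 4 deliver 1→3: 3={back,v=1,log=-}
step 5 timeout(0): 0={back,v=2,log=-}
step 6 deliver 0→1: 1={back,v=2,log=-}
step 7 deliver 1→0: —
step 8 deliver 0→3: 3={back,v=2,log=-}
step 9 deliver 3→0: —
step 10 deliver 0→2: 2={prim,v=2,log=-}
step 11 deliver 2→0: —
step 12 deliver 0→1: —
step 13 deliver 1→2: —
step 14 deliver 3→0: —
step 15 deliver 1→2: —
step 16 deliver 1→3: —
step 17 deliver 0→1: —
step 18 propose(2,'p'): —
step 19 deliver 2→3: 3={back,v=2,log=p}
step 20 deliver 3→2: —
step 21 deliver 2→1: 1={back,v=2,log=p}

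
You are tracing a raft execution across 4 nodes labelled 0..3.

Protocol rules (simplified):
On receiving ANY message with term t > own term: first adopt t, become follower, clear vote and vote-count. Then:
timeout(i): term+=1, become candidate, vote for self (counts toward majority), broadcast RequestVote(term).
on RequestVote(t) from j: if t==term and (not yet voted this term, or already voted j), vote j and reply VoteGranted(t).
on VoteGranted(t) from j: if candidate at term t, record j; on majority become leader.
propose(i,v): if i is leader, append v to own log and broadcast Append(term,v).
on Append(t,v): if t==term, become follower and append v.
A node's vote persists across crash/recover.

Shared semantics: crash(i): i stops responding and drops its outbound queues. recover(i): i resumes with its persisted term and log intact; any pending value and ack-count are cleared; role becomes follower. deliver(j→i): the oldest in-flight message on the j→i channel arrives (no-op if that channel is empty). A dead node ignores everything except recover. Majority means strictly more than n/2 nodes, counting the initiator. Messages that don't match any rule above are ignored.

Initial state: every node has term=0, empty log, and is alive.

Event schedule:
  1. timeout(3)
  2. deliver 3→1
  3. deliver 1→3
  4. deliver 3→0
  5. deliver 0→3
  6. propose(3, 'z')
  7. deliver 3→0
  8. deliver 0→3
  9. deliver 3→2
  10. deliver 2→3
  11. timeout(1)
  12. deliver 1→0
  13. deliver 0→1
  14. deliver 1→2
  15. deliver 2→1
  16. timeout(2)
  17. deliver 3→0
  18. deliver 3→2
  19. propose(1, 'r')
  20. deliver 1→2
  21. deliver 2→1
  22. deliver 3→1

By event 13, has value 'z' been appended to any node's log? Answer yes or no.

yes

after 1 — timeout(3): n3:cand/t1/[-]
after 2 — deliver 3→1: n1:foll/t1/[-]
after 3 — deliver 1→3: ·
after 4 — deliver 3→0: n0:foll/t1/[-]
after 5 — deliver 0→3: n3:lead/t1/[-]
after 6 — propose(3,'z'): n3:lead/t1/[z]
after 7 — deliver 3→0: n0:foll/t1/[z]
after 8 — deliver 0→3: ·
after 9 — deliver 3→2: n2:foll/t1/[-]
after 10 — deliver 2→3: ·
after 11 — timeout(1): n1:cand/t2/[-]
after 12 — deliver 1→0: n0:foll/t2/[z]
after 13 — deliver 0→1: ·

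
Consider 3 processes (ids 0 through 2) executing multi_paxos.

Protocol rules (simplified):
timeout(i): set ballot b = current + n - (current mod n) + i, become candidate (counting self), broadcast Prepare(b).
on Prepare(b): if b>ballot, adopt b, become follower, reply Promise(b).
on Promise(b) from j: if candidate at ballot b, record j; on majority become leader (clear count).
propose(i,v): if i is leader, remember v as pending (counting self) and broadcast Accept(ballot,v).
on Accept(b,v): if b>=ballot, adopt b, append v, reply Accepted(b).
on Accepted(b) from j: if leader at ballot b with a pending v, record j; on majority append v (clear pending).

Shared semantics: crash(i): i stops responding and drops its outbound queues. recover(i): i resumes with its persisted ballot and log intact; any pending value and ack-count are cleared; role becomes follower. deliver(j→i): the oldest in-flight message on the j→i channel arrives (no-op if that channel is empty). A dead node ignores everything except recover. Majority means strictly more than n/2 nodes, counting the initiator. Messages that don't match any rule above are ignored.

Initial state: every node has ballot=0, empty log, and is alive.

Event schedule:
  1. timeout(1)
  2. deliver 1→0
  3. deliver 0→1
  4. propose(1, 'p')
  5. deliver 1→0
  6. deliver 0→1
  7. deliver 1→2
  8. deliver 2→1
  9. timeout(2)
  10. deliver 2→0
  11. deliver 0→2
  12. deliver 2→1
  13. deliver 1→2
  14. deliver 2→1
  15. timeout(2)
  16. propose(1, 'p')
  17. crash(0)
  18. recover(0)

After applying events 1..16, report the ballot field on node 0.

1. timeout(1):  <1:cand b4 ->
2. deliver 1→0:  <0:foll b4 ->
3. deliver 0→1:  <1:lead b4 ->
4. propose(1,'p'):  nop
5. deliver 1→0:  <0:foll b4 p>
6. deliver 0→1:  <1:lead b4 p>
7. deliver 1→2:  <2:foll b4 ->
8. deliver 2→1:  nop
9. timeout(2):  <2:cand b8 ->
10. deliver 2→0:  <0:foll b8 p>
11. deliver 0→2:  <2:lead b8 ->
12. deliver 2→1:  <1:foll b8 p>
13. deliver 1→2:  nop
14. deliver 2→1:  nop
15. timeout(2):  <2:cand b11 ->
16. propose(1,'p'):  nop

8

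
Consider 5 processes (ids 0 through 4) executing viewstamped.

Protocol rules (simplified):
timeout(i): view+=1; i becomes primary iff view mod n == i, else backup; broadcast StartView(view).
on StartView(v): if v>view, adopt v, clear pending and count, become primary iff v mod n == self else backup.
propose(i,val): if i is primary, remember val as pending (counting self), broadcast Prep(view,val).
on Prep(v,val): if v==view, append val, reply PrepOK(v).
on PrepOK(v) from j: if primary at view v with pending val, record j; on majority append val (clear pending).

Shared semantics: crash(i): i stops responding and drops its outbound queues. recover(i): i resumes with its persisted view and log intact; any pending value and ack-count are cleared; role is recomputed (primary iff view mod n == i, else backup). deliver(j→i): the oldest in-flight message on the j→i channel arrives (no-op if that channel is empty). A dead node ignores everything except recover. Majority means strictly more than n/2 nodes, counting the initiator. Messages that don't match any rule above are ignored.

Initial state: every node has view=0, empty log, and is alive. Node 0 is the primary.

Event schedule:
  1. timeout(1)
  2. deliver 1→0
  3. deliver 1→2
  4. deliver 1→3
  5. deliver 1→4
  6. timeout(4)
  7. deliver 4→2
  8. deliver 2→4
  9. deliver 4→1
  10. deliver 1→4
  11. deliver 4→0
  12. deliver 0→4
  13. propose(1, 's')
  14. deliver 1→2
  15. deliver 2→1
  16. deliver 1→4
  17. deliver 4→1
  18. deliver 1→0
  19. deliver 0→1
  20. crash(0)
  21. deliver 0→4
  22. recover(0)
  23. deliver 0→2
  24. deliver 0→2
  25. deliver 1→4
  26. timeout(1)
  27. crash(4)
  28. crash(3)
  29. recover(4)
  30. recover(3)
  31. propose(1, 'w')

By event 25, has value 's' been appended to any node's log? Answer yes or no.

no

step 1 timeout(1): 1={prim,v=1,log=-}
step 2 deliver 1→0: 0={back,v=1,log=-}
step 3 deliver 1→2: 2={back,v=1,log=-}
step 4 deliver 1→3: 3={back,v=1,log=-}
step 5 deliver 1→4: 4={back,v=1,log=-}
step 6 timeout(4): 4={back,v=2,log=-}
step 7 deliver 4→2: 2={prim,v=2,log=-}
step 8 deliver 2→4: —
step 9 deliver 4→1: 1={back,v=2,log=-}
step 10 deliver 1→4: —
step 11 deliver 4→0: 0={back,v=2,log=-}
step 12 deliver 0→4: —
step 13 propose(1,'s'): —
step 14 deliver 1→2: —
step 15 deliver 2→1: —
step 16 deliver 1→4: —
step 17 deliver 4→1: —
step 18 deliver 1→0: —
step 19 deliver 0→1: —
step 20 crash(0): 0={✗back,v=2,log=-}
step 21 deliver 0→4: —
step 22 recover(0): 0={back,v=2,log=-}
step 23 deliver 0→2: —
step 24 deliver 0→2: —
step 25 deliver 1→4: —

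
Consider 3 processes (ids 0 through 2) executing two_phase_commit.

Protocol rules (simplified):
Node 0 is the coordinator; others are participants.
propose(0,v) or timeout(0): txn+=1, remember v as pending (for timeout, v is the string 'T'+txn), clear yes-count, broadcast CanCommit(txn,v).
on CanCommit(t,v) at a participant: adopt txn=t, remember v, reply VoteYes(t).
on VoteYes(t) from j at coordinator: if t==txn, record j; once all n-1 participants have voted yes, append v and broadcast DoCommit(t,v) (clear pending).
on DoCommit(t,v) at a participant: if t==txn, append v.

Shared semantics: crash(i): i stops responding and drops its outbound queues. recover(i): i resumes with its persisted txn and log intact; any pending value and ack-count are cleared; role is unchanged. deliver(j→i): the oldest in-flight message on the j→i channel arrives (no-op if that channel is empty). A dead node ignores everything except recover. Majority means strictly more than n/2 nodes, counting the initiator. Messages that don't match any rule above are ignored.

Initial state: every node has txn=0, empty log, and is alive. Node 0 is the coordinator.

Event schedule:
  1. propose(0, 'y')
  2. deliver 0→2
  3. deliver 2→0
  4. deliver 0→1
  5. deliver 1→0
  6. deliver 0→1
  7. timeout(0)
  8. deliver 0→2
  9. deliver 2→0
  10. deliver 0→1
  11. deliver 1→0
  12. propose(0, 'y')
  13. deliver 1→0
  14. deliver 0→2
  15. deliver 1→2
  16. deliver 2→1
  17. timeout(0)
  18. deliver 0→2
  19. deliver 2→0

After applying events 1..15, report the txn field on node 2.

2

step 1 propose(0,'y'): 0={coor,t=1,log=-}
step 2 deliver 0→2: 2={part,t=1,log=-}
step 3 deliver 2→0: —
step 4 deliver 0→1: 1={part,t=1,log=-}
step 5 deliver 1→0: 0={coor,t=1,log=y}
step 6 deliver 0→1: 1={part,t=1,log=y}
step 7 timeout(0): 0={coor,t=2,log=y}
step 8 deliver 0→2: 2={part,t=1,log=y}
step 9 deliver 2→0: —
step 10 deliver 0→1: 1={part,t=2,log=y}
step 11 deliver 1→0: —
step 12 propose(0,'y'): 0={coor,t=3,log=y}
step 13 deliver 1→0: —
step 14 deliver 0→2: 2={part,t=2,log=y}
step 15 deliver 1→2: —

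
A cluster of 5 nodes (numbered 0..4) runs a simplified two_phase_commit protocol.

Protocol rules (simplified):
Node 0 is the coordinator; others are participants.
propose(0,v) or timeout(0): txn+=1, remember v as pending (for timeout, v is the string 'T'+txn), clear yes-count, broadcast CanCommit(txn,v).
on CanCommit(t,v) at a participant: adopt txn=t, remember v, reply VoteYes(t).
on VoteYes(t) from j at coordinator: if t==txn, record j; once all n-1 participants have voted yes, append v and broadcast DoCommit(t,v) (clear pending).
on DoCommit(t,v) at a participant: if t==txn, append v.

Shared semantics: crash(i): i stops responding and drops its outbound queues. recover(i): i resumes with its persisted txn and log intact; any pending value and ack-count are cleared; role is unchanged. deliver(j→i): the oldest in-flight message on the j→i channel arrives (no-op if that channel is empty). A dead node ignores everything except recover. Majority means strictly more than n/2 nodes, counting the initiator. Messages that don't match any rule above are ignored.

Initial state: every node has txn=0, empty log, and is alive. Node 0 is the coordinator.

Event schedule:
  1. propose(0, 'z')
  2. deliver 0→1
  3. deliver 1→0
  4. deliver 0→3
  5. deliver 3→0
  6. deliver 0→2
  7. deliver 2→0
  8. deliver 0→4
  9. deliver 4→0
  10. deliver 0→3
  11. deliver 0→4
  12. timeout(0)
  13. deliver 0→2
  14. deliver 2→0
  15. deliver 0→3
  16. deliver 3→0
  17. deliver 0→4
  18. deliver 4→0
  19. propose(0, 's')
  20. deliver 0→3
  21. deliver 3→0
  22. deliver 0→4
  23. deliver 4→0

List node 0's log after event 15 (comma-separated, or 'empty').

e1 propose(0,'z'): 0[coor,t=1,-]
e2 deliver 0→1: 1[part,t=1,-]
e3 deliver 1→0: ·
e4 deliver 0→3: 3[part,t=1,-]
e5 deliver 3→0: ·
e6 deliver 0→2: 2[part,t=1,-]
e7 deliver 2→0: ·
e8 deliver 0→4: 4[part,t=1,-]
e9 deliver 4→0: 0[coor,t=1,z]
e10 deliver 0→3: 3[part,t=1,z]
e11 deliver 0→4: 4[part,t=1,z]
e12 timeout(0): 0[coor,t=2,z]
e13 deliver 0→2: 2[part,t=1,z]
e14 deliver 2→0: ·
e15 deliver 0→3: 3[part,t=2,z]

z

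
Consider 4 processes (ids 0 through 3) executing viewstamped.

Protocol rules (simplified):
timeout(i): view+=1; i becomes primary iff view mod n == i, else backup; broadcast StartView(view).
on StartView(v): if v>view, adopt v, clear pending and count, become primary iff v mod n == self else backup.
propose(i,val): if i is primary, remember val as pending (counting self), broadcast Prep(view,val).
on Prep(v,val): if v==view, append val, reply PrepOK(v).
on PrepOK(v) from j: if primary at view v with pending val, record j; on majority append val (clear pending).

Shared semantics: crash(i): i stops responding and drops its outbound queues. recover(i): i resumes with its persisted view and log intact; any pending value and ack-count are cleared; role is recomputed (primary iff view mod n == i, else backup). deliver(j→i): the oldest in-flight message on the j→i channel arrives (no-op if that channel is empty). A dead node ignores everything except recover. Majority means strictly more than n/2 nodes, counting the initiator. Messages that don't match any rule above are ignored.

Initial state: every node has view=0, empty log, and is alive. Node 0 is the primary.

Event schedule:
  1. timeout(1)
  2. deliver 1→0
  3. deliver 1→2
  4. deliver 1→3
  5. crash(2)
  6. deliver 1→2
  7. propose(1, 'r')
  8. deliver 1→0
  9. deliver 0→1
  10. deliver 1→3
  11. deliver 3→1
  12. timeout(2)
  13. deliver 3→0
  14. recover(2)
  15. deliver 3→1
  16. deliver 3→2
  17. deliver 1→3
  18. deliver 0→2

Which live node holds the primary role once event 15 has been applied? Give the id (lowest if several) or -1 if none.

[1] timeout(1) → N1(prim v1 [-])
[2] deliver 1→0 → N0(back v1 [-])
[3] deliver 1→2 → N2(back v1 [-])
[4] deliver 1→3 → N3(back v1 [-])
[5] crash(2) → N2(✗back v1 [-])
[6] deliver 1→2 → ∅
[7] propose(1,'r') → ∅
[8] deliver 1→0 → N0(back v1 [r])
[9] deliver 0→1 → ∅
[10] deliver 1→3 → N3(back v1 [r])
[11] deliver 3→1 → N1(prim v1 [r])
[12] timeout(2) → ∅
[13] deliver 3→0 → ∅
[14] recover(2) → N2(back v1 [-])
[15] deliver 3→1 → ∅

1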